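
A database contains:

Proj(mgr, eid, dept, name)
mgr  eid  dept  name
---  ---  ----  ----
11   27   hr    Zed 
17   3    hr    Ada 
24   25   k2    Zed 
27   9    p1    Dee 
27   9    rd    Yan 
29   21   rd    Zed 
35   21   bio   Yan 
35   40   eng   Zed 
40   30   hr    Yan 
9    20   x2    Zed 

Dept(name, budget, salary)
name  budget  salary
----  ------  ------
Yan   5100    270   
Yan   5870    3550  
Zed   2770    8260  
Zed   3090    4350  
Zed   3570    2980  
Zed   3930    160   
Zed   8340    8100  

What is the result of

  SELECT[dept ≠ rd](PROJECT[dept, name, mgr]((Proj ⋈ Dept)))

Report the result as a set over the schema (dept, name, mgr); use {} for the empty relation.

{(bio, Yan, 35), (eng, Zed, 35), (hr, Yan, 40), (hr, Zed, 11), (k2, Zed, 24), (x2, Zed, 9)}

Joining Proj and Dept on name yields {(11, 27, hr, Zed, 2770, 8260), (11, 27, hr, Zed, 3090, 4350), (11, 27, hr, Zed, 3570, 2980), (11, 27, hr, Zed, 3930, 160), (11, 27, hr, Zed, 8340, 8100), (24, 25, k2, Zed, 2770, 8260), (24, 25, k2, Zed, 3090, 4350), (24, 25, k2, Zed, 3570, 2980), (24, 25, k2, Zed, 3930, 160), (24, 25, k2, Zed, 8340, 8100), (27, 9, rd, Yan, 5100, 270), (27, 9, rd, Yan, 5870, 3550), (29, 21, rd, Zed, 2770, 8260), (29, 21, rd, Zed, 3090, 4350), (29, 21, rd, Zed, 3570, 2980), (29, 21, rd, Zed, 3930, 160), (29, 21, rd, Zed, 8340, 8100), (35, 21, bio, Yan, 5100, 270), (35, 21, bio, Yan, 5870, 3550), (35, 40, eng, Zed, 2770, 8260), (35, 40, eng, Zed, 3090, 4350), (35, 40, eng, Zed, 3570, 2980), (35, 40, eng, Zed, 3930, 160), (35, 40, eng, Zed, 8340, 8100), (40, 30, hr, Yan, 5100, 270), (40, 30, hr, Yan, 5870, 3550), (9, 20, x2, Zed, 2770, 8260), (9, 20, x2, Zed, 3090, 4350), (9, 20, x2, Zed, 3570, 2980), (9, 20, x2, Zed, 3930, 160), (9, 20, x2, Zed, 8340, 8100)}.
Keep only column(s) dept, name, mgr (23 duplicate(s) eliminated): {(bio, Yan, 35), (eng, Zed, 35), (hr, Yan, 40), (hr, Zed, 11), (k2, Zed, 24), (rd, Yan, 27), (rd, Zed, 29), (x2, Zed, 9)}
σ[dept ≠ rd]: keep tuples satisfying dept ≠ rd → {(bio, Yan, 35), (eng, Zed, 35), (hr, Yan, 40), (hr, Zed, 11), (k2, Zed, 24), (x2, Zed, 9)}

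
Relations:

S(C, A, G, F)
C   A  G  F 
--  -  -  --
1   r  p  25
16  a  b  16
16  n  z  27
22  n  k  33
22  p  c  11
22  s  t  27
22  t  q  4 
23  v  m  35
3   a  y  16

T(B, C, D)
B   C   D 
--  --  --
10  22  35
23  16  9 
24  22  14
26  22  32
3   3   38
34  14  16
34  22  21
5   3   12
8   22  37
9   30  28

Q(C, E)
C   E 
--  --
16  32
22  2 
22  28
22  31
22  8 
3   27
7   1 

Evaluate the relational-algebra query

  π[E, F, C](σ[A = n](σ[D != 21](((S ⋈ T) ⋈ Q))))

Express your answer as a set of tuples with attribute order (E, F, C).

{(2, 33, 22), (28, 33, 22), (31, 33, 22), (32, 27, 16), (8, 33, 22)}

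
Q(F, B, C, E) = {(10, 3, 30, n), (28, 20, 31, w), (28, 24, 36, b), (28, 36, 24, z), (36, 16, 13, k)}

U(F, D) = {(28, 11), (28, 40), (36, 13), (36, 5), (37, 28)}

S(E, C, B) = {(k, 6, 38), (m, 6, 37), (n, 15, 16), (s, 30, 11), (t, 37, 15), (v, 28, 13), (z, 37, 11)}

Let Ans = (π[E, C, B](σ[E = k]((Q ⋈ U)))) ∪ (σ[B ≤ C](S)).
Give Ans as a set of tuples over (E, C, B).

{(k, 13, 16), (s, 30, 11), (t, 37, 15), (v, 28, 13), (z, 37, 11)}

Q ⋈ U (natural join on F): {(28, 20, 31, w, 11), (28, 20, 31, w, 40), (28, 24, 36, b, 11), (28, 24, 36, b, 40), (28, 36, 24, z, 11), (28, 36, 24, z, 40), (36, 16, 13, k, 13), (36, 16, 13, k, 5)}
Selection E = k: {(36, 16, 13, k, 13), (36, 16, 13, k, 5)}
π[E, C, B]: project onto (E, C, B) (1 duplicate(s) eliminated) → {(k, 13, 16)}
Selection B ≤ C: {(s, 30, 11), (t, 37, 15), (v, 28, 13), (z, 37, 11)}
Set union of the two operands is {(k, 13, 16), (s, 30, 11), (t, 37, 15), (v, 28, 13), (z, 37, 11)}.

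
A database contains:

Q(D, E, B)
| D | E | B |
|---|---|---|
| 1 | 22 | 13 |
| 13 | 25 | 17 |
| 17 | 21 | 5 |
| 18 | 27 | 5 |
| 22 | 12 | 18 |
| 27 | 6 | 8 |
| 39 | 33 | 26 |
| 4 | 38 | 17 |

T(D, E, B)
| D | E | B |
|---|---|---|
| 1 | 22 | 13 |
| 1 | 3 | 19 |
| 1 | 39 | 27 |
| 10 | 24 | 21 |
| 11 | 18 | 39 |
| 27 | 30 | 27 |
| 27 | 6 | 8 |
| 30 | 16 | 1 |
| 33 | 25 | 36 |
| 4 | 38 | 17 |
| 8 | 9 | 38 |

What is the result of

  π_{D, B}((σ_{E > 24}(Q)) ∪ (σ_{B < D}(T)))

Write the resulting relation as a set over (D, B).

{(13, 17), (18, 5), (27, 8), (30, 1), (39, 26), (4, 17)}

Apply σ_{E > 24}; surviving tuples: {(13, 25, 17), (18, 27, 5), (39, 33, 26), (4, 38, 17)}
Apply σ_{B < D}; surviving tuples: {(27, 6, 8), (30, 16, 1)}
Set union of the two operands is {(13, 25, 17), (18, 27, 5), (27, 6, 8), (30, 16, 1), (39, 33, 26), (4, 38, 17)}.
π[D, B]: project onto (D, B) → {(13, 17), (18, 5), (27, 8), (30, 1), (39, 26), (4, 17)}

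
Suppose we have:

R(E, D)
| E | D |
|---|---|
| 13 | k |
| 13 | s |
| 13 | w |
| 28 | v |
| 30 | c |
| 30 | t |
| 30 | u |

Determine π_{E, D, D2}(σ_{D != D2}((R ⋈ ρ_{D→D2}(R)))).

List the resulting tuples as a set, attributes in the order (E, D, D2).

{(13, k, s), (13, k, w), (13, s, k), (13, s, w), (13, w, k), (13, w, s), (30, c, t), (30, c, u), (30, t, c), (30, t, u), (30, u, c), (30, u, t)}

ρ[D→D2]: schema becomes (E, D2); tuples unchanged.
Natural join on E: {(13, k, k), (13, k, s), (13, k, w), (13, s, k), (13, s, s), (13, s, w), (13, w, k), (13, w, s), (13, w, w), (28, v, v), (30, c, c), (30, c, t), (30, c, u), (30, t, c), (30, t, t), (30, t, u), (30, u, c), (30, u, t), (30, u, u)}
Selection D != D2: {(13, k, s), (13, k, w), (13, s, k), (13, s, w), (13, w, k), (13, w, s), (30, c, t), (30, c, u), (30, t, c), (30, t, u), (30, u, c), (30, u, t)}
Projecting to E, D, D2: {(13, k, s), (13, k, w), (13, s, k), (13, s, w), (13, w, k), (13, w, s), (30, c, t), (30, c, u), (30, t, c), (30, t, u), (30, u, c), (30, u, t)}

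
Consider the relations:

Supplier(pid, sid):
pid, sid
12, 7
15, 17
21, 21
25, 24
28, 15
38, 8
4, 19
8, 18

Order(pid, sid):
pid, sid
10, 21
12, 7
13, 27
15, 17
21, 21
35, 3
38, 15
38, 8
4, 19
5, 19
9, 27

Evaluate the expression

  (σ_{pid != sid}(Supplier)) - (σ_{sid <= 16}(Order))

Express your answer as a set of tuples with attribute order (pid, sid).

{(15, 17), (25, 24), (28, 15), (4, 19), (8, 18)}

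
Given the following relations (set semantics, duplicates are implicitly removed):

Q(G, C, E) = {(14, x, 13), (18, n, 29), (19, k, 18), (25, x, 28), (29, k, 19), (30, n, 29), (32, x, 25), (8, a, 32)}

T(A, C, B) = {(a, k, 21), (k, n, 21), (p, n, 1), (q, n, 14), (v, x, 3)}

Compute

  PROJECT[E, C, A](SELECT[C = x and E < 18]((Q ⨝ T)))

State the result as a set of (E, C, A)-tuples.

{(13, x, v)}

Natural join on C: {(14, x, 13, v, 3), (18, n, 29, k, 21), (18, n, 29, p, 1), (18, n, 29, q, 14), (19, k, 18, a, 21), (25, x, 28, v, 3), (29, k, 19, a, 21), (30, n, 29, k, 21), (30, n, 29, p, 1), (30, n, 29, q, 14), (32, x, 25, v, 3)}
σ[C = x and E < 18]: keep tuples satisfying C = x and E < 18 → {(14, x, 13, v, 3)}
π[E, C, A]: project onto (E, C, A) → {(13, x, v)}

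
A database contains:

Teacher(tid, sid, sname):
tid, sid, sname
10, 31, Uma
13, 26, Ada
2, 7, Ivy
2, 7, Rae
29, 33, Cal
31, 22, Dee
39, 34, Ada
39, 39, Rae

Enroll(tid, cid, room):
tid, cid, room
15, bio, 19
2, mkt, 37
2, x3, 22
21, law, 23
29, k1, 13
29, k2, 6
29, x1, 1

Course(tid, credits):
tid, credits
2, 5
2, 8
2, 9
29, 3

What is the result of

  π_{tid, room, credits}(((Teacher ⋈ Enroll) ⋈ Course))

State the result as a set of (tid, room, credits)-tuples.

{(2, 22, 5), (2, 22, 8), (2, 22, 9), (2, 37, 5), (2, 37, 8), (2, 37, 9), (29, 1, 3), (29, 13, 3), (29, 6, 3)}

Teacher ⋈ Enroll (natural join on tid): {(2, 7, Ivy, mkt, 37), (2, 7, Ivy, x3, 22), (2, 7, Rae, mkt, 37), (2, 7, Rae, x3, 22), (29, 33, Cal, k1, 13), (29, 33, Cal, k2, 6), (29, 33, Cal, x1, 1)}
(Teacher ⋈ Enroll) ⋈ Course (natural join on tid): {(2, 7, Ivy, mkt, 37, 5), (2, 7, Ivy, mkt, 37, 8), (2, 7, Ivy, mkt, 37, 9), (2, 7, Ivy, x3, 22, 5), (2, 7, Ivy, x3, 22, 8), (2, 7, Ivy, x3, 22, 9), (2, 7, Rae, mkt, 37, 5), (2, 7, Rae, mkt, 37, 8), (2, 7, Rae, mkt, 37, 9), (2, 7, Rae, x3, 22, 5), (2, 7, Rae, x3, 22, 8), (2, 7, Rae, x3, 22, 9), (29, 33, Cal, k1, 13, 3), (29, 33, Cal, k2, 6, 3), (29, 33, Cal, x1, 1, 3)}
π_{tid, room, credits} gives {(2, 22, 5), (2, 22, 8), (2, 22, 9), (2, 37, 5), (2, 37, 8), (2, 37, 9), (29, 1, 3), (29, 13, 3), (29, 6, 3)} (6 duplicate(s) eliminated).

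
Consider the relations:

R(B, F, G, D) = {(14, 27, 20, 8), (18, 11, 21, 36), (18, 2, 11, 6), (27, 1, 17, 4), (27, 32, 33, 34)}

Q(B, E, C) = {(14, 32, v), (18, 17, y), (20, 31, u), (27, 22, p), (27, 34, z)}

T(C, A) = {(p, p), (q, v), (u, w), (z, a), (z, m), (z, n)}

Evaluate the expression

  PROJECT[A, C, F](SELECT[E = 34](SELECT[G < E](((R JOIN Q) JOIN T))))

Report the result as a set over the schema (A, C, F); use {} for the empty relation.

R ⋈ Q (natural join on B): {(14, 27, 20, 8, 32, v), (18, 11, 21, 36, 17, y), (18, 2, 11, 6, 17, y), (27, 1, 17, 4, 22, p), (27, 1, 17, 4, 34, z), (27, 32, 33, 34, 22, p), (27, 32, 33, 34, 34, z)}
(R JOIN Q) ⋈ T (natural join on C): {(27, 1, 17, 4, 22, p, p), (27, 1, 17, 4, 34, z, a), (27, 1, 17, 4, 34, z, m), (27, 1, 17, 4, 34, z, n), (27, 32, 33, 34, 22, p, p), (27, 32, 33, 34, 34, z, a), (27, 32, 33, 34, 34, z, m), (27, 32, 33, 34, 34, z, n)}
σ[G < E]: keep tuples satisfying G < E → {(27, 1, 17, 4, 22, p, p), (27, 1, 17, 4, 34, z, a), (27, 1, 17, 4, 34, z, m), (27, 1, 17, 4, 34, z, n), (27, 32, 33, 34, 34, z, a), (27, 32, 33, 34, 34, z, m), (27, 32, 33, 34, 34, z, n)}
σ[E = 34]: keep tuples satisfying E = 34 → {(27, 1, 17, 4, 34, z, a), (27, 1, 17, 4, 34, z, m), (27, 1, 17, 4, 34, z, n), (27, 32, 33, 34, 34, z, a), (27, 32, 33, 34, 34, z, m), (27, 32, 33, 34, 34, z, n)}
π[A, C, F]: project onto (A, C, F) → {(a, z, 1), (a, z, 32), (m, z, 1), (m, z, 32), (n, z, 1), (n, z, 32)}

{(a, z, 1), (a, z, 32), (m, z, 1), (m, z, 32), (n, z, 1), (n, z, 32)}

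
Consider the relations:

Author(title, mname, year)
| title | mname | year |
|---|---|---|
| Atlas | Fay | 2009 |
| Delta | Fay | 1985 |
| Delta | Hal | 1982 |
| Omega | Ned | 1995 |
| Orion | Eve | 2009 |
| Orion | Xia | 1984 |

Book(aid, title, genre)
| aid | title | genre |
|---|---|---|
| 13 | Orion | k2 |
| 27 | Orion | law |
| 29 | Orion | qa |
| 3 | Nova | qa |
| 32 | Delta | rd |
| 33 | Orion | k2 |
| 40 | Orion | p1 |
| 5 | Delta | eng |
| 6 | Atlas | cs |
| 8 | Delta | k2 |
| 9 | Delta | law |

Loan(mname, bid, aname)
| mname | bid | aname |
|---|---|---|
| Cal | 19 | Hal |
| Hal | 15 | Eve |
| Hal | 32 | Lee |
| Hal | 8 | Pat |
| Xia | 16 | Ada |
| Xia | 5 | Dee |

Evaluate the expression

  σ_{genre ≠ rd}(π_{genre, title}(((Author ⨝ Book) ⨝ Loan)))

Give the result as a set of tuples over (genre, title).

Author ⋈ Book (natural join on title): {(Atlas, Fay, 2009, 6, cs), (Delta, Fay, 1985, 32, rd), (Delta, Fay, 1985, 5, eng), (Delta, Fay, 1985, 8, k2), (Delta, Fay, 1985, 9, law), (Delta, Hal, 1982, 32, rd), (Delta, Hal, 1982, 5, eng), (Delta, Hal, 1982, 8, k2), (Delta, Hal, 1982, 9, law), (Orion, Eve, 2009, 13, k2), (Orion, Eve, 2009, 27, law), (Orion, Eve, 2009, 29, qa), (Orion, Eve, 2009, 33, k2), (Orion, Eve, 2009, 40, p1), (Orion, Xia, 1984, 13, k2), (Orion, Xia, 1984, 27, law), (Orion, Xia, 1984, 29, qa), (Orion, Xia, 1984, 33, k2), (Orion, Xia, 1984, 40, p1)}
(Author ⨝ Book) ⋈ Loan (natural join on mname): {(Delta, Hal, 1982, 32, rd, 15, Eve), (Delta, Hal, 1982, 32, rd, 32, Lee), (Delta, Hal, 1982, 32, rd, 8, Pat), (Delta, Hal, 1982, 5, eng, 15, Eve), (Delta, Hal, 1982, 5, eng, 32, Lee), (Delta, Hal, 1982, 5, eng, 8, Pat), (Delta, Hal, 1982, 8, k2, 15, Eve), (Delta, Hal, 1982, 8, k2, 32, Lee), (Delta, Hal, 1982, 8, k2, 8, Pat), (Delta, Hal, 1982, 9, law, 15, Eve), (Delta, Hal, 1982, 9, law, 32, Lee), (Delta, Hal, 1982, 9, law, 8, Pat), (Orion, Xia, 1984, 13, k2, 16, Ada), (Orion, Xia, 1984, 13, k2, 5, Dee), (Orion, Xia, 1984, 27, law, 16, Ada), (Orion, Xia, 1984, 27, law, 5, Dee), (Orion, Xia, 1984, 29, qa, 16, Ada), (Orion, Xia, 1984, 29, qa, 5, Dee), (Orion, Xia, 1984, 33, k2, 16, Ada), (Orion, Xia, 1984, 33, k2, 5, Dee), (Orion, Xia, 1984, 40, p1, 16, Ada), (Orion, Xia, 1984, 40, p1, 5, Dee)}
π[genre, title]: project onto (genre, title) (14 duplicate(s) eliminated) → {(eng, Delta), (k2, Delta), (k2, Orion), (law, Delta), (law, Orion), (p1, Orion), (qa, Orion), (rd, Delta)}
Apply σ_{genre ≠ rd}; surviving tuples: {(eng, Delta), (k2, Delta), (k2, Orion), (law, Delta), (law, Orion), (p1, Orion), (qa, Orion)}

{(eng, Delta), (k2, Delta), (k2, Orion), (law, Delta), (law, Orion), (p1, Orion), (qa, Orion)}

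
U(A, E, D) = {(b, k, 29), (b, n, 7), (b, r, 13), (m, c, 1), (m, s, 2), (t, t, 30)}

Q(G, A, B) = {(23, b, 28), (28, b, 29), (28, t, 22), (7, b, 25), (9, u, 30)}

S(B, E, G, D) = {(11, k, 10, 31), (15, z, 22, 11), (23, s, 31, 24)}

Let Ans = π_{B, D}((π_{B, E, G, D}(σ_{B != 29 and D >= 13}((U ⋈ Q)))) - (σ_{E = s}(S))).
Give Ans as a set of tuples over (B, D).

{(22, 30), (25, 13), (25, 29), (28, 13), (28, 29)}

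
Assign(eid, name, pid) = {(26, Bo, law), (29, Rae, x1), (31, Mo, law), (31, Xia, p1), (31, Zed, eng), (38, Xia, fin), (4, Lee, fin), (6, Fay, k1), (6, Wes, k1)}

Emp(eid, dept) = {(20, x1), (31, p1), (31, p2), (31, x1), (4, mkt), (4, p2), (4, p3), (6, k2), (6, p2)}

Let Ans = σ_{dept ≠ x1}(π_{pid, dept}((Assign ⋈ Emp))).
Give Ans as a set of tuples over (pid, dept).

Joining Assign and Emp on eid yields {(31, Mo, law, p1), (31, Mo, law, p2), (31, Mo, law, x1), (31, Xia, p1, p1), (31, Xia, p1, p2), (31, Xia, p1, x1), (31, Zed, eng, p1), (31, Zed, eng, p2), (31, Zed, eng, x1), (4, Lee, fin, mkt), (4, Lee, fin, p2), (4, Lee, fin, p3), (6, Fay, k1, k2), (6, Fay, k1, p2), (6, Wes, k1, k2), (6, Wes, k1, p2)}.
Keep only column(s) pid, dept (2 duplicate(s) eliminated): {(eng, p1), (eng, p2), (eng, x1), (fin, mkt), (fin, p2), (fin, p3), (k1, k2), (k1, p2), (law, p1), (law, p2), (law, x1), (p1, p1), (p1, p2), (p1, x1)}
Apply σ_{dept ≠ x1}; surviving tuples: {(eng, p1), (eng, p2), (fin, mkt), (fin, p2), (fin, p3), (k1, k2), (k1, p2), (law, p1), (law, p2), (p1, p1), (p1, p2)}

{(eng, p1), (eng, p2), (fin, mkt), (fin, p2), (fin, p3), (k1, k2), (k1, p2), (law, p1), (law, p2), (p1, p1), (p1, p2)}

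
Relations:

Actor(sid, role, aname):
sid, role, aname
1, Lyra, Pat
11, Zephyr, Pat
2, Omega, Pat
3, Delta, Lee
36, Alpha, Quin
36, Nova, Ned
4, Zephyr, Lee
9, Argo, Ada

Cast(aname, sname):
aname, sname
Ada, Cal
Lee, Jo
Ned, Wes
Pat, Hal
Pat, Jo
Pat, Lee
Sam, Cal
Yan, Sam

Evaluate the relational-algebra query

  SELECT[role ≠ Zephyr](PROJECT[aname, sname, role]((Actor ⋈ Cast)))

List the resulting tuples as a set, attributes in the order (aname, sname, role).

{(Ada, Cal, Argo), (Lee, Jo, Delta), (Ned, Wes, Nova), (Pat, Hal, Lyra), (Pat, Hal, Omega), (Pat, Jo, Lyra), (Pat, Jo, Omega), (Pat, Lee, Lyra), (Pat, Lee, Omega)}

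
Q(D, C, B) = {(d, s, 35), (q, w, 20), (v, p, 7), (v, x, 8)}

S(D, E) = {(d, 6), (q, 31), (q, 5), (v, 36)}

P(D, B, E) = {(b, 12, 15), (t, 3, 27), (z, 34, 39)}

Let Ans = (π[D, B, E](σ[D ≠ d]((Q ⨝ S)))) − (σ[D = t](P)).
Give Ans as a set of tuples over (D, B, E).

Q ⋈ S (natural join on D): {(d, s, 35, 6), (q, w, 20, 31), (q, w, 20, 5), (v, p, 7, 36), (v, x, 8, 36)}
Apply σ_{D ≠ d}; surviving tuples: {(q, w, 20, 31), (q, w, 20, 5), (v, p, 7, 36), (v, x, 8, 36)}
π_{D, B, E} gives {(q, 20, 31), (q, 20, 5), (v, 7, 36), (v, 8, 36)}.
Apply σ_{D = t}; surviving tuples: {(t, 3, 27)}
Difference: {(q, 20, 31), (q, 20, 5), (v, 7, 36), (v, 8, 36)} with {(t, 3, 27)} → {(q, 20, 31), (q, 20, 5), (v, 7, 36), (v, 8, 36)}

{(q, 20, 31), (q, 20, 5), (v, 7, 36), (v, 8, 36)}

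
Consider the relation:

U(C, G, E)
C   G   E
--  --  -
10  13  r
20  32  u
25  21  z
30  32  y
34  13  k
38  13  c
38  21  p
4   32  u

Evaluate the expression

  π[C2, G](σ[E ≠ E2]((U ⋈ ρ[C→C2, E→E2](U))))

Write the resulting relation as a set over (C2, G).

ρ[C→C2, E→E2]: schema becomes (C2, G, E2); tuples unchanged.
Natural join on G: {(10, 13, r, 10, r), (10, 13, r, 34, k), (10, 13, r, 38, c), (20, 32, u, 20, u), (20, 32, u, 30, y), (20, 32, u, 4, u), (25, 21, z, 25, z), (25, 21, z, 38, p), (30, 32, y, 20, u), (30, 32, y, 30, y), (30, 32, y, 4, u), (34, 13, k, 10, r), (34, 13, k, 34, k), (34, 13, k, 38, c), (38, 13, c, 10, r), (38, 13, c, 34, k), (38, 13, c, 38, c), (38, 21, p, 25, z), (38, 21, p, 38, p), (4, 32, u, 20, u), (4, 32, u, 30, y), (4, 32, u, 4, u)}
Filtering on E ≠ E2 leaves {(10, 13, r, 34, k), (10, 13, r, 38, c), (20, 32, u, 30, y), (25, 21, z, 38, p), (30, 32, y, 20, u), (30, 32, y, 4, u), (34, 13, k, 10, r), (34, 13, k, 38, c), (38, 13, c, 10, r), (38, 13, c, 34, k), (38, 21, p, 25, z), (4, 32, u, 30, y)}.
Projecting to C2, G (4 duplicate(s) eliminated): {(10, 13), (20, 32), (25, 21), (30, 32), (34, 13), (38, 13), (38, 21), (4, 32)}

{(10, 13), (20, 32), (25, 21), (30, 32), (34, 13), (38, 13), (38, 21), (4, 32)}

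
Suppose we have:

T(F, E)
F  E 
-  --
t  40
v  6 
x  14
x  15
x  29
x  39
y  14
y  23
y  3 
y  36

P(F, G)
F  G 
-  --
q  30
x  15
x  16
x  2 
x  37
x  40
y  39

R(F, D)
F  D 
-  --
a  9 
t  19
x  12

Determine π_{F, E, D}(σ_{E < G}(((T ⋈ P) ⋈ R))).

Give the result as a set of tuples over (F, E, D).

Joining T and P on F yields {(x, 14, 15), (x, 14, 16), (x, 14, 2), (x, 14, 37), (x, 14, 40), (x, 15, 15), (x, 15, 16), (x, 15, 2), (x, 15, 37), (x, 15, 40), (x, 29, 15), (x, 29, 16), (x, 29, 2), (x, 29, 37), (x, 29, 40), (x, 39, 15), (x, 39, 16), (x, 39, 2), (x, 39, 37), (x, 39, 40), (y, 14, 39), (y, 23, 39), (y, 3, 39), (y, 36, 39)}.
Joining (T ⋈ P) and R on F yields {(x, 14, 15, 12), (x, 14, 16, 12), (x, 14, 2, 12), (x, 14, 37, 12), (x, 14, 40, 12), (x, 15, 15, 12), (x, 15, 16, 12), (x, 15, 2, 12), (x, 15, 37, 12), (x, 15, 40, 12), (x, 29, 15, 12), (x, 29, 16, 12), (x, 29, 2, 12), (x, 29, 37, 12), (x, 29, 40, 12), (x, 39, 15, 12), (x, 39, 16, 12), (x, 39, 2, 12), (x, 39, 37, 12), (x, 39, 40, 12)}.
σ[E < G]: keep tuples satisfying E < G → {(x, 14, 15, 12), (x, 14, 16, 12), (x, 14, 37, 12), (x, 14, 40, 12), (x, 15, 16, 12), (x, 15, 37, 12), (x, 15, 40, 12), (x, 29, 37, 12), (x, 29, 40, 12), (x, 39, 40, 12)}
π[F, E, D]: project onto (F, E, D) (6 duplicate(s) eliminated) → {(x, 14, 12), (x, 15, 12), (x, 29, 12), (x, 39, 12)}

{(x, 14, 12), (x, 15, 12), (x, 29, 12), (x, 39, 12)}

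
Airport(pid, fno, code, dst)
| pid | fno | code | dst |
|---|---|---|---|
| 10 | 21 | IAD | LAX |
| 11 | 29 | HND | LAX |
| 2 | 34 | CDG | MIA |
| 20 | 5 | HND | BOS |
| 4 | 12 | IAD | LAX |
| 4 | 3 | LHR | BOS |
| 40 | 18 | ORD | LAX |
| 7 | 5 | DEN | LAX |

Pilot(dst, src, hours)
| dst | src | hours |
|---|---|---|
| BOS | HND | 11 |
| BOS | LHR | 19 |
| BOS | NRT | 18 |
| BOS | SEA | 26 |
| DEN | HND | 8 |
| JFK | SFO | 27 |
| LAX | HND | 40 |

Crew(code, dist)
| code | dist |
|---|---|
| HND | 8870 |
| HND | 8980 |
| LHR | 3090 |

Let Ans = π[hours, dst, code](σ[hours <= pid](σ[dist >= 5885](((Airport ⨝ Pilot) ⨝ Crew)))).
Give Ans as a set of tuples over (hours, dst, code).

{(11, BOS, HND), (18, BOS, HND), (19, BOS, HND)}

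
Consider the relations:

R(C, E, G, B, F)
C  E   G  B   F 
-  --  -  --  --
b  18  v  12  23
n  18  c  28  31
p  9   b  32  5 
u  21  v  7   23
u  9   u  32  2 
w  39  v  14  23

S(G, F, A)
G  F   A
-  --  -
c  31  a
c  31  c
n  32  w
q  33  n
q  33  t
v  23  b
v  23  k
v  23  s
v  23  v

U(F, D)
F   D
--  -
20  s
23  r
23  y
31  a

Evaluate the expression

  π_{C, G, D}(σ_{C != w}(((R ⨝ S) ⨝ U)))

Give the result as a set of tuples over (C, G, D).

{(b, v, r), (b, v, y), (n, c, a), (u, v, r), (u, v, y)}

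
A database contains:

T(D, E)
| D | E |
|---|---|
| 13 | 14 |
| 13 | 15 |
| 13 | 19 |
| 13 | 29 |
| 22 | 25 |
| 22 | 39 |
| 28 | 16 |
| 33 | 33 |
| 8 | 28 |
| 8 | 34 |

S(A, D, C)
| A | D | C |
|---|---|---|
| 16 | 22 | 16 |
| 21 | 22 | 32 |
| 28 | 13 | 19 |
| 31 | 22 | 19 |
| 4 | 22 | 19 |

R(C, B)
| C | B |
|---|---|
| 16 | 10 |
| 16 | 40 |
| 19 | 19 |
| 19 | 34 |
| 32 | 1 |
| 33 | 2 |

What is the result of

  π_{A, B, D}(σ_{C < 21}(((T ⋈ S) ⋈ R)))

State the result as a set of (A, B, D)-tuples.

Joining T and S on D yields {(13, 14, 28, 19), (13, 15, 28, 19), (13, 19, 28, 19), (13, 29, 28, 19), (22, 25, 16, 16), (22, 25, 21, 32), (22, 25, 31, 19), (22, 25, 4, 19), (22, 39, 16, 16), (22, 39, 21, 32), (22, 39, 31, 19), (22, 39, 4, 19)}.
Joining (T ⋈ S) and R on C yields {(13, 14, 28, 19, 19), (13, 14, 28, 19, 34), (13, 15, 28, 19, 19), (13, 15, 28, 19, 34), (13, 19, 28, 19, 19), (13, 19, 28, 19, 34), (13, 29, 28, 19, 19), (13, 29, 28, 19, 34), (22, 25, 16, 16, 10), (22, 25, 16, 16, 40), (22, 25, 21, 32, 1), (22, 25, 31, 19, 19), (22, 25, 31, 19, 34), (22, 25, 4, 19, 19), (22, 25, 4, 19, 34), (22, 39, 16, 16, 10), (22, 39, 16, 16, 40), (22, 39, 21, 32, 1), (22, 39, 31, 19, 19), (22, 39, 31, 19, 34), (22, 39, 4, 19, 19), (22, 39, 4, 19, 34)}.
Apply σ_{C < 21}; surviving tuples: {(13, 14, 28, 19, 19), (13, 14, 28, 19, 34), (13, 15, 28, 19, 19), (13, 15, 28, 19, 34), (13, 19, 28, 19, 19), (13, 19, 28, 19, 34), (13, 29, 28, 19, 19), (13, 29, 28, 19, 34), (22, 25, 16, 16, 10), (22, 25, 16, 16, 40), (22, 25, 31, 19, 19), (22, 25, 31, 19, 34), (22, 25, 4, 19, 19), (22, 25, 4, 19, 34), (22, 39, 16, 16, 10), (22, 39, 16, 16, 40), (22, 39, 31, 19, 19), (22, 39, 31, 19, 34), (22, 39, 4, 19, 19), (22, 39, 4, 19, 34)}
Projecting to A, B, D (12 duplicate(s) eliminated): {(16, 10, 22), (16, 40, 22), (28, 19, 13), (28, 34, 13), (31, 19, 22), (31, 34, 22), (4, 19, 22), (4, 34, 22)}

{(16, 10, 22), (16, 40, 22), (28, 19, 13), (28, 34, 13), (31, 19, 22), (31, 34, 22), (4, 19, 22), (4, 34, 22)}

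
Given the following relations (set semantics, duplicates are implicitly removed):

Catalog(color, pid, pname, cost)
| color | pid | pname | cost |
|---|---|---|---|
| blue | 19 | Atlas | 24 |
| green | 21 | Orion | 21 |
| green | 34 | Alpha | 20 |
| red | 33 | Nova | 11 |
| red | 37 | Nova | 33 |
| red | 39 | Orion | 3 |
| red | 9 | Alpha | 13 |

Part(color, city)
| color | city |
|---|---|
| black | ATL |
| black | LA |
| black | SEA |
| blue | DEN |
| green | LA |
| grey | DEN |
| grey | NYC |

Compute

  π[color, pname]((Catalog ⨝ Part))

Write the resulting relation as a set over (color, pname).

Catalog ⋈ Part (natural join on color): {(blue, 19, Atlas, 24, DEN), (green, 21, Orion, 21, LA), (green, 34, Alpha, 20, LA)}
Keep only column(s) color, pname: {(blue, Atlas), (green, Alpha), (green, Orion)}

{(blue, Atlas), (green, Alpha), (green, Orion)}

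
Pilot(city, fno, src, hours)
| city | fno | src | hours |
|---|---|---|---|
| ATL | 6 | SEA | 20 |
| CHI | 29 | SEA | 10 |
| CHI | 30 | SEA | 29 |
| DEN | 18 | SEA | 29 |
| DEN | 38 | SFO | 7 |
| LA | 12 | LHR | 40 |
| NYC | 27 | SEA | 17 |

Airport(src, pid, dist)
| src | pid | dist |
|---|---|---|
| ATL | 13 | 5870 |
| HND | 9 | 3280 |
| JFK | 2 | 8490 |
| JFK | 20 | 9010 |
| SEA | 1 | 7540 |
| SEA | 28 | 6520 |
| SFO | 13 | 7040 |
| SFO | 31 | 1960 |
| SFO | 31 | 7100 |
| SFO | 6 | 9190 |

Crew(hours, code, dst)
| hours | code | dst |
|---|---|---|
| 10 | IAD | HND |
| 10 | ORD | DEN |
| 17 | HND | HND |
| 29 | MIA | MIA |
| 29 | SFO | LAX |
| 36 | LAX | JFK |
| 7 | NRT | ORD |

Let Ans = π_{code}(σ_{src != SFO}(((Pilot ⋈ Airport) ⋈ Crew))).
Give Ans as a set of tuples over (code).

Natural join on src: {(ATL, 6, SEA, 20, 1, 7540), (ATL, 6, SEA, 20, 28, 6520), (CHI, 29, SEA, 10, 1, 7540), (CHI, 29, SEA, 10, 28, 6520), (CHI, 30, SEA, 29, 1, 7540), (CHI, 30, SEA, 29, 28, 6520), (DEN, 18, SEA, 29, 1, 7540), (DEN, 18, SEA, 29, 28, 6520), (DEN, 38, SFO, 7, 13, 7040), (DEN, 38, SFO, 7, 31, 1960), (DEN, 38, SFO, 7, 31, 7100), (DEN, 38, SFO, 7, 6, 9190), (NYC, 27, SEA, 17, 1, 7540), (NYC, 27, SEA, 17, 28, 6520)}
Natural join on hours: {(CHI, 29, SEA, 10, 1, 7540, IAD, HND), (CHI, 29, SEA, 10, 1, 7540, ORD, DEN), (CHI, 29, SEA, 10, 28, 6520, IAD, HND), (CHI, 29, SEA, 10, 28, 6520, ORD, DEN), (CHI, 30, SEA, 29, 1, 7540, MIA, MIA), (CHI, 30, SEA, 29, 1, 7540, SFO, LAX), (CHI, 30, SEA, 29, 28, 6520, MIA, MIA), (CHI, 30, SEA, 29, 28, 6520, SFO, LAX), (DEN, 18, SEA, 29, 1, 7540, MIA, MIA), (DEN, 18, SEA, 29, 1, 7540, SFO, LAX), (DEN, 18, SEA, 29, 28, 6520, MIA, MIA), (DEN, 18, SEA, 29, 28, 6520, SFO, LAX), (DEN, 38, SFO, 7, 13, 7040, NRT, ORD), (DEN, 38, SFO, 7, 31, 1960, NRT, ORD), (DEN, 38, SFO, 7, 31, 7100, NRT, ORD), (DEN, 38, SFO, 7, 6, 9190, NRT, ORD), (NYC, 27, SEA, 17, 1, 7540, HND, HND), (NYC, 27, SEA, 17, 28, 6520, HND, HND)}
Selection src != SFO: {(CHI, 29, SEA, 10, 1, 7540, IAD, HND), (CHI, 29, SEA, 10, 1, 7540, ORD, DEN), (CHI, 29, SEA, 10, 28, 6520, IAD, HND), (CHI, 29, SEA, 10, 28, 6520, ORD, DEN), (CHI, 30, SEA, 29, 1, 7540, MIA, MIA), (CHI, 30, SEA, 29, 1, 7540, SFO, LAX), (CHI, 30, SEA, 29, 28, 6520, MIA, MIA), (CHI, 30, SEA, 29, 28, 6520, SFO, LAX), (DEN, 18, SEA, 29, 1, 7540, MIA, MIA), (DEN, 18, SEA, 29, 1, 7540, SFO, LAX), (DEN, 18, SEA, 29, 28, 6520, MIA, MIA), (DEN, 18, SEA, 29, 28, 6520, SFO, LAX), (NYC, 27, SEA, 17, 1, 7540, HND, HND), (NYC, 27, SEA, 17, 28, 6520, HND, HND)}
Projecting to code (9 duplicate(s) eliminated): {HND, IAD, MIA, ORD, SFO}

{HND, IAD, MIA, ORD, SFO}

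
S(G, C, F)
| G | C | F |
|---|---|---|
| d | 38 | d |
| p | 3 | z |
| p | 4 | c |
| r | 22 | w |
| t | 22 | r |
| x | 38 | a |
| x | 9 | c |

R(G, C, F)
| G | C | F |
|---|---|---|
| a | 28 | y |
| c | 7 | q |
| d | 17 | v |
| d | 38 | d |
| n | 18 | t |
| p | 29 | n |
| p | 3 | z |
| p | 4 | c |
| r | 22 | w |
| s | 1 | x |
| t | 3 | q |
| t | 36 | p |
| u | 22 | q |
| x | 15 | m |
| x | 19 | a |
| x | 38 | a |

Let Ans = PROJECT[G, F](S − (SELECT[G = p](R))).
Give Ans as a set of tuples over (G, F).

{(d, d), (r, w), (t, r), (x, a), (x, c)}

Filtering on G = p leaves {(p, 29, n), (p, 3, z), (p, 4, c)}.
Taking the difference: {(d, 38, d), (r, 22, w), (t, 22, r), (x, 38, a), (x, 9, c)}
Keep only column(s) G, F: {(d, d), (r, w), (t, r), (x, a), (x, c)}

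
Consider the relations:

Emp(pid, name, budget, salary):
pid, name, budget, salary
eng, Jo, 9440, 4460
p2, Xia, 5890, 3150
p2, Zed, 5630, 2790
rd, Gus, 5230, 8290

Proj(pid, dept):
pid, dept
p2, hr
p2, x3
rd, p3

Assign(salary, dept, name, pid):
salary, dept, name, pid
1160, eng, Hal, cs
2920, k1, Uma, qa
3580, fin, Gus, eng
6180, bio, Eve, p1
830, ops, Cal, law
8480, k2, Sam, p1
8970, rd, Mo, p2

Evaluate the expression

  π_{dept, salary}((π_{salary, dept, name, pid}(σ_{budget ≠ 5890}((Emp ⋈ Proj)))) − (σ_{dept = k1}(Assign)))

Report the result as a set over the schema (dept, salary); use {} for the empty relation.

Emp ⋈ Proj (natural join on pid): {(p2, Xia, 5890, 3150, hr), (p2, Xia, 5890, 3150, x3), (p2, Zed, 5630, 2790, hr), (p2, Zed, 5630, 2790, x3), (rd, Gus, 5230, 8290, p3)}
Apply σ_{budget ≠ 5890}; surviving tuples: {(p2, Zed, 5630, 2790, hr), (p2, Zed, 5630, 2790, x3), (rd, Gus, 5230, 8290, p3)}
Projecting to salary, dept, name, pid: {(2790, hr, Zed, p2), (2790, x3, Zed, p2), (8290, p3, Gus, rd)}
Apply σ_{dept = k1}; surviving tuples: {(2920, k1, Uma, qa)}
Set difference of the two operands is {(2790, hr, Zed, p2), (2790, x3, Zed, p2), (8290, p3, Gus, rd)}.
Projecting to dept, salary: {(hr, 2790), (p3, 8290), (x3, 2790)}

{(hr, 2790), (p3, 8290), (x3, 2790)}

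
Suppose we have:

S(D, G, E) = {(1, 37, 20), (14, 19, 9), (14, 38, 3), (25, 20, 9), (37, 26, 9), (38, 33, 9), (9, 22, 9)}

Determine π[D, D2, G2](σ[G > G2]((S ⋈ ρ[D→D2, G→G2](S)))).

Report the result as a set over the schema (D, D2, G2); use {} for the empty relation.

{(25, 14, 19), (37, 14, 19), (37, 25, 20), (37, 9, 22), (38, 14, 19), (38, 25, 20), (38, 37, 26), (38, 9, 22), (9, 14, 19), (9, 25, 20)}

ρ[D→D2, G→G2]: schema becomes (D2, G2, E); tuples unchanged.
Joining S and ρ[D→D2, G→G2](S) on E yields {(1, 37, 20, 1, 37), (14, 19, 9, 14, 19), (14, 19, 9, 25, 20), (14, 19, 9, 37, 26), (14, 19, 9, 38, 33), (14, 19, 9, 9, 22), (14, 38, 3, 14, 38), (25, 20, 9, 14, 19), (25, 20, 9, 25, 20), (25, 20, 9, 37, 26), (25, 20, 9, 38, 33), (25, 20, 9, 9, 22), (37, 26, 9, 14, 19), (37, 26, 9, 25, 20), (37, 26, 9, 37, 26), (37, 26, 9, 38, 33), (37, 26, 9, 9, 22), (38, 33, 9, 14, 19), (38, 33, 9, 25, 20), (38, 33, 9, 37, 26), (38, 33, 9, 38, 33), (38, 33, 9, 9, 22), (9, 22, 9, 14, 19), (9, 22, 9, 25, 20), (9, 22, 9, 37, 26), (9, 22, 9, 38, 33), (9, 22, 9, 9, 22)}.
Selection G > G2: {(25, 20, 9, 14, 19), (37, 26, 9, 14, 19), (37, 26, 9, 25, 20), (37, 26, 9, 9, 22), (38, 33, 9, 14, 19), (38, 33, 9, 25, 20), (38, 33, 9, 37, 26), (38, 33, 9, 9, 22), (9, 22, 9, 14, 19), (9, 22, 9, 25, 20)}
Keep only column(s) D, D2, G2: {(25, 14, 19), (37, 14, 19), (37, 25, 20), (37, 9, 22), (38, 14, 19), (38, 25, 20), (38, 37, 26), (38, 9, 22), (9, 14, 19), (9, 25, 20)}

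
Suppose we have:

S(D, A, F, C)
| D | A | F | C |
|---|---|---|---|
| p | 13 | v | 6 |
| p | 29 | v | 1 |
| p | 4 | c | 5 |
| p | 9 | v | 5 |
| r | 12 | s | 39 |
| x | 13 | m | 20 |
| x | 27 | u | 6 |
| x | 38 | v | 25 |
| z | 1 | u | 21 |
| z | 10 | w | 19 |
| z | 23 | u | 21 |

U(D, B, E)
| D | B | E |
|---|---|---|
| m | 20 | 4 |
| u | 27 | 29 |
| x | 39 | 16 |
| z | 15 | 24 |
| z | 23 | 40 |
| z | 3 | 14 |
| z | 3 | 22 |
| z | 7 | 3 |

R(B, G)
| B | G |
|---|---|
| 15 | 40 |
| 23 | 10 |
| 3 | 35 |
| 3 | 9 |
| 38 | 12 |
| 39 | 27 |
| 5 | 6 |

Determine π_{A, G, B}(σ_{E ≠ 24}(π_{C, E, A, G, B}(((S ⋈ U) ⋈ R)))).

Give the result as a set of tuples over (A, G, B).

Natural join on D: {(x, 13, m, 20, 39, 16), (x, 27, u, 6, 39, 16), (x, 38, v, 25, 39, 16), (z, 1, u, 21, 15, 24), (z, 1, u, 21, 23, 40), (z, 1, u, 21, 3, 14), (z, 1, u, 21, 3, 22), (z, 1, u, 21, 7, 3), (z, 10, w, 19, 15, 24), (z, 10, w, 19, 23, 40), (z, 10, w, 19, 3, 14), (z, 10, w, 19, 3, 22), (z, 10, w, 19, 7, 3), (z, 23, u, 21, 15, 24), (z, 23, u, 21, 23, 40), (z, 23, u, 21, 3, 14), (z, 23, u, 21, 3, 22), (z, 23, u, 21, 7, 3)}
Natural join on B: {(x, 13, m, 20, 39, 16, 27), (x, 27, u, 6, 39, 16, 27), (x, 38, v, 25, 39, 16, 27), (z, 1, u, 21, 15, 24, 40), (z, 1, u, 21, 23, 40, 10), (z, 1, u, 21, 3, 14, 35), (z, 1, u, 21, 3, 14, 9), (z, 1, u, 21, 3, 22, 35), (z, 1, u, 21, 3, 22, 9), (z, 10, w, 19, 15, 24, 40), (z, 10, w, 19, 23, 40, 10), (z, 10, w, 19, 3, 14, 35), (z, 10, w, 19, 3, 14, 9), (z, 10, w, 19, 3, 22, 35), (z, 10, w, 19, 3, 22, 9), (z, 23, u, 21, 15, 24, 40), (z, 23, u, 21, 23, 40, 10), (z, 23, u, 21, 3, 14, 35), (z, 23, u, 21, 3, 14, 9), (z, 23, u, 21, 3, 22, 35), (z, 23, u, 21, 3, 22, 9)}
Keep only column(s) C, E, A, G, B: {(19, 14, 10, 35, 3), (19, 14, 10, 9, 3), (19, 22, 10, 35, 3), (19, 22, 10, 9, 3), (19, 24, 10, 40, 15), (19, 40, 10, 10, 23), (20, 16, 13, 27, 39), (21, 14, 1, 35, 3), (21, 14, 1, 9, 3), (21, 14, 23, 35, 3), (21, 14, 23, 9, 3), (21, 22, 1, 35, 3), (21, 22, 1, 9, 3), (21, 22, 23, 35, 3), (21, 22, 23, 9, 3), (21, 24, 1, 40, 15), (21, 24, 23, 40, 15), (21, 40, 1, 10, 23), (21, 40, 23, 10, 23), (25, 16, 38, 27, 39), (6, 16, 27, 27, 39)}
Filtering on E ≠ 24 leaves {(19, 14, 10, 35, 3), (19, 14, 10, 9, 3), (19, 22, 10, 35, 3), (19, 22, 10, 9, 3), (19, 40, 10, 10, 23), (20, 16, 13, 27, 39), (21, 14, 1, 35, 3), (21, 14, 1, 9, 3), (21, 14, 23, 35, 3), (21, 14, 23, 9, 3), (21, 22, 1, 35, 3), (21, 22, 1, 9, 3), (21, 22, 23, 35, 3), (21, 22, 23, 9, 3), (21, 40, 1, 10, 23), (21, 40, 23, 10, 23), (25, 16, 38, 27, 39), (6, 16, 27, 27, 39)}.
Keep only column(s) A, G, B (6 duplicate(s) eliminated): {(1, 10, 23), (1, 35, 3), (1, 9, 3), (10, 10, 23), (10, 35, 3), (10, 9, 3), (13, 27, 39), (23, 10, 23), (23, 35, 3), (23, 9, 3), (27, 27, 39), (38, 27, 39)}

{(1, 10, 23), (1, 35, 3), (1, 9, 3), (10, 10, 23), (10, 35, 3), (10, 9, 3), (13, 27, 39), (23, 10, 23), (23, 35, 3), (23, 9, 3), (27, 27, 39), (38, 27, 39)}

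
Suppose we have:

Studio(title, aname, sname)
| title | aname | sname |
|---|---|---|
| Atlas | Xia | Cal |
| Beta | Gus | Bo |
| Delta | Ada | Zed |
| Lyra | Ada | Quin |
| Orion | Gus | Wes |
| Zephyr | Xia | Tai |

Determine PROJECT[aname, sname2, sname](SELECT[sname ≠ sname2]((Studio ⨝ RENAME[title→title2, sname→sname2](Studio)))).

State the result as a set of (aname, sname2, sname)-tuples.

{(Ada, Quin, Zed), (Ada, Zed, Quin), (Gus, Bo, Wes), (Gus, Wes, Bo), (Xia, Cal, Tai), (Xia, Tai, Cal)}

ρ[title→title2, sname→sname2]: schema becomes (title2, aname, sname2); tuples unchanged.
Studio ⋈ RENAME[title→title2, sname→sname2](Studio) (natural join on aname): {(Atlas, Xia, Cal, Atlas, Cal), (Atlas, Xia, Cal, Zephyr, Tai), (Beta, Gus, Bo, Beta, Bo), (Beta, Gus, Bo, Orion, Wes), (Delta, Ada, Zed, Delta, Zed), (Delta, Ada, Zed, Lyra, Quin), (Lyra, Ada, Quin, Delta, Zed), (Lyra, Ada, Quin, Lyra, Quin), (Orion, Gus, Wes, Beta, Bo), (Orion, Gus, Wes, Orion, Wes), (Zephyr, Xia, Tai, Atlas, Cal), (Zephyr, Xia, Tai, Zephyr, Tai)}
Filtering on sname ≠ sname2 leaves {(Atlas, Xia, Cal, Zephyr, Tai), (Beta, Gus, Bo, Orion, Wes), (Delta, Ada, Zed, Lyra, Quin), (Lyra, Ada, Quin, Delta, Zed), (Orion, Gus, Wes, Beta, Bo), (Zephyr, Xia, Tai, Atlas, Cal)}.
Projecting to aname, sname2, sname: {(Ada, Quin, Zed), (Ada, Zed, Quin), (Gus, Bo, Wes), (Gus, Wes, Bo), (Xia, Cal, Tai), (Xia, Tai, Cal)}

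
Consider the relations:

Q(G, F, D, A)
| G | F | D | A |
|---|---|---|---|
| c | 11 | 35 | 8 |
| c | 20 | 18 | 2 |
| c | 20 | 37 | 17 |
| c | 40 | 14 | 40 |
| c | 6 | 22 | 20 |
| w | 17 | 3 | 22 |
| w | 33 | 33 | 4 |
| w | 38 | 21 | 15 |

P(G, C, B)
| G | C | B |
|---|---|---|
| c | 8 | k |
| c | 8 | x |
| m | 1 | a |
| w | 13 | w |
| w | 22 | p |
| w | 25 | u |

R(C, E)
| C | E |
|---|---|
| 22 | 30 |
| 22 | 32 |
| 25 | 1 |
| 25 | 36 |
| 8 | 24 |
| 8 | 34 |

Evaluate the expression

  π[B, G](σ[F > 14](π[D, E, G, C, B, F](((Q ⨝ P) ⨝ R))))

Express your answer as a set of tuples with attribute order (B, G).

{(k, c), (p, w), (u, w), (x, c)}

Natural join on G: {(c, 11, 35, 8, 8, k), (c, 11, 35, 8, 8, x), (c, 20, 18, 2, 8, k), (c, 20, 18, 2, 8, x), (c, 20, 37, 17, 8, k), (c, 20, 37, 17, 8, x), (c, 40, 14, 40, 8, k), (c, 40, 14, 40, 8, x), (c, 6, 22, 20, 8, k), (c, 6, 22, 20, 8, x), (w, 17, 3, 22, 13, w), (w, 17, 3, 22, 22, p), (w, 17, 3, 22, 25, u), (w, 33, 33, 4, 13, w), (w, 33, 33, 4, 22, p), (w, 33, 33, 4, 25, u), (w, 38, 21, 15, 13, w), (w, 38, 21, 15, 22, p), (w, 38, 21, 15, 25, u)}
Natural join on C: {(c, 11, 35, 8, 8, k, 24), (c, 11, 35, 8, 8, k, 34), (c, 11, 35, 8, 8, x, 24), (c, 11, 35, 8, 8, x, 34), (c, 20, 18, 2, 8, k, 24), (c, 20, 18, 2, 8, k, 34), (c, 20, 18, 2, 8, x, 24), (c, 20, 18, 2, 8, x, 34), (c, 20, 37, 17, 8, k, 24), (c, 20, 37, 17, 8, k, 34), (c, 20, 37, 17, 8, x, 24), (c, 20, 37, 17, 8, x, 34), (c, 40, 14, 40, 8, k, 24), (c, 40, 14, 40, 8, k, 34), (c, 40, 14, 40, 8, x, 24), (c, 40, 14, 40, 8, x, 34), (c, 6, 22, 20, 8, k, 24), (c, 6, 22, 20, 8, k, 34), (c, 6, 22, 20, 8, x, 24), (c, 6, 22, 20, 8, x, 34), (w, 17, 3, 22, 22, p, 30), (w, 17, 3, 22, 22, p, 32), (w, 17, 3, 22, 25, u, 1), (w, 17, 3, 22, 25, u, 36), (w, 33, 33, 4, 22, p, 30), (w, 33, 33, 4, 22, p, 32), (w, 33, 33, 4, 25, u, 1), (w, 33, 33, 4, 25, u, 36), (w, 38, 21, 15, 22, p, 30), (w, 38, 21, 15, 22, p, 32), (w, 38, 21, 15, 25, u, 1), (w, 38, 21, 15, 25, u, 36)}
π[D, E, G, C, B, F]: project onto (D, E, G, C, B, F) → {(14, 24, c, 8, k, 40), (14, 24, c, 8, x, 40), (14, 34, c, 8, k, 40), (14, 34, c, 8, x, 40), (18, 24, c, 8, k, 20), (18, 24, c, 8, x, 20), (18, 34, c, 8, k, 20), (18, 34, c, 8, x, 20), (21, 1, w, 25, u, 38), (21, 30, w, 22, p, 38), (21, 32, w, 22, p, 38), (21, 36, w, 25, u, 38), (22, 24, c, 8, k, 6), (22, 24, c, 8, x, 6), (22, 34, c, 8, k, 6), (22, 34, c, 8, x, 6), (3, 1, w, 25, u, 17), (3, 30, w, 22, p, 17), (3, 32, w, 22, p, 17), (3, 36, w, 25, u, 17), (33, 1, w, 25, u, 33), (33, 30, w, 22, p, 33), (33, 32, w, 22, p, 33), (33, 36, w, 25, u, 33), (35, 24, c, 8, k, 11), (35, 24, c, 8, x, 11), (35, 34, c, 8, k, 11), (35, 34, c, 8, x, 11), (37, 24, c, 8, k, 20), (37, 24, c, 8, x, 20), (37, 34, c, 8, k, 20), (37, 34, c, 8, x, 20)}
Filtering on F > 14 leaves {(14, 24, c, 8, k, 40), (14, 24, c, 8, x, 40), (14, 34, c, 8, k, 40), (14, 34, c, 8, x, 40), (18, 24, c, 8, k, 20), (18, 24, c, 8, x, 20), (18, 34, c, 8, k, 20), (18, 34, c, 8, x, 20), (21, 1, w, 25, u, 38), (21, 30, w, 22, p, 38), (21, 32, w, 22, p, 38), (21, 36, w, 25, u, 38), (3, 1, w, 25, u, 17), (3, 30, w, 22, p, 17), (3, 32, w, 22, p, 17), (3, 36, w, 25, u, 17), (33, 1, w, 25, u, 33), (33, 30, w, 22, p, 33), (33, 32, w, 22, p, 33), (33, 36, w, 25, u, 33), (37, 24, c, 8, k, 20), (37, 24, c, 8, x, 20), (37, 34, c, 8, k, 20), (37, 34, c, 8, x, 20)}.
π[B, G]: project onto (B, G) (20 duplicate(s) eliminated) → {(k, c), (p, w), (u, w), (x, c)}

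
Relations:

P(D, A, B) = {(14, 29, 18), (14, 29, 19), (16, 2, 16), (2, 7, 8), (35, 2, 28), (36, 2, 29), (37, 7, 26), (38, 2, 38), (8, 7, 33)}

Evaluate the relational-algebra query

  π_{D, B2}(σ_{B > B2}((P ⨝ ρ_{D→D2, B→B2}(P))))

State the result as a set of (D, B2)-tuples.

ρ[D→D2, B→B2]: schema becomes (D2, A, B2); tuples unchanged.
Joining P and ρ_{D→D2, B→B2}(P) on A yields {(14, 29, 18, 14, 18), (14, 29, 18, 14, 19), (14, 29, 19, 14, 18), (14, 29, 19, 14, 19), (16, 2, 16, 16, 16), (16, 2, 16, 35, 28), (16, 2, 16, 36, 29), (16, 2, 16, 38, 38), (2, 7, 8, 2, 8), (2, 7, 8, 37, 26), (2, 7, 8, 8, 33), (35, 2, 28, 16, 16), (35, 2, 28, 35, 28), (35, 2, 28, 36, 29), (35, 2, 28, 38, 38), (36, 2, 29, 16, 16), (36, 2, 29, 35, 28), (36, 2, 29, 36, 29), (36, 2, 29, 38, 38), (37, 7, 26, 2, 8), (37, 7, 26, 37, 26), (37, 7, 26, 8, 33), (38, 2, 38, 16, 16), (38, 2, 38, 35, 28), (38, 2, 38, 36, 29), (38, 2, 38, 38, 38), (8, 7, 33, 2, 8), (8, 7, 33, 37, 26), (8, 7, 33, 8, 33)}.
Selection B > B2: {(14, 29, 19, 14, 18), (35, 2, 28, 16, 16), (36, 2, 29, 16, 16), (36, 2, 29, 35, 28), (37, 7, 26, 2, 8), (38, 2, 38, 16, 16), (38, 2, 38, 35, 28), (38, 2, 38, 36, 29), (8, 7, 33, 2, 8), (8, 7, 33, 37, 26)}
Projecting to D, B2: {(14, 18), (35, 16), (36, 16), (36, 28), (37, 8), (38, 16), (38, 28), (38, 29), (8, 26), (8, 8)}

{(14, 18), (35, 16), (36, 16), (36, 28), (37, 8), (38, 16), (38, 28), (38, 29), (8, 26), (8, 8)}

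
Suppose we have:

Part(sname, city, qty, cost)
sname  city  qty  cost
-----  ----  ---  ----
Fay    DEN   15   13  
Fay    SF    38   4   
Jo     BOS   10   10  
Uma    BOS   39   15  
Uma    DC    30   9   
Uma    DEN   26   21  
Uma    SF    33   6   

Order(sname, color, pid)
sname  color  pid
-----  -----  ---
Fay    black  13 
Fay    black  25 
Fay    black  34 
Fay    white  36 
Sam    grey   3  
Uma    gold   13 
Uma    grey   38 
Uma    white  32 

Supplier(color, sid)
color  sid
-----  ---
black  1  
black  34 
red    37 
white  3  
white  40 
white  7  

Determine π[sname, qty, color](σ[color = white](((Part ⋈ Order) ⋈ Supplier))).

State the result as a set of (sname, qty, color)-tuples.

Part ⋈ Order (natural join on sname): {(Fay, DEN, 15, 13, black, 13), (Fay, DEN, 15, 13, black, 25), (Fay, DEN, 15, 13, black, 34), (Fay, DEN, 15, 13, white, 36), (Fay, SF, 38, 4, black, 13), (Fay, SF, 38, 4, black, 25), (Fay, SF, 38, 4, black, 34), (Fay, SF, 38, 4, white, 36), (Uma, BOS, 39, 15, gold, 13), (Uma, BOS, 39, 15, grey, 38), (Uma, BOS, 39, 15, white, 32), (Uma, DC, 30, 9, gold, 13), (Uma, DC, 30, 9, grey, 38), (Uma, DC, 30, 9, white, 32), (Uma, DEN, 26, 21, gold, 13), (Uma, DEN, 26, 21, grey, 38), (Uma, DEN, 26, 21, white, 32), (Uma, SF, 33, 6, gold, 13), (Uma, SF, 33, 6, grey, 38), (Uma, SF, 33, 6, white, 32)}
(Part ⋈ Order) ⋈ Supplier (natural join on color): {(Fay, DEN, 15, 13, black, 13, 1), (Fay, DEN, 15, 13, black, 13, 34), (Fay, DEN, 15, 13, black, 25, 1), (Fay, DEN, 15, 13, black, 25, 34), (Fay, DEN, 15, 13, black, 34, 1), (Fay, DEN, 15, 13, black, 34, 34), (Fay, DEN, 15, 13, white, 36, 3), (Fay, DEN, 15, 13, white, 36, 40), (Fay, DEN, 15, 13, white, 36, 7), (Fay, SF, 38, 4, black, 13, 1), (Fay, SF, 38, 4, black, 13, 34), (Fay, SF, 38, 4, black, 25, 1), (Fay, SF, 38, 4, black, 25, 34), (Fay, SF, 38, 4, black, 34, 1), (Fay, SF, 38, 4, black, 34, 34), (Fay, SF, 38, 4, white, 36, 3), (Fay, SF, 38, 4, white, 36, 40), (Fay, SF, 38, 4, white, 36, 7), (Uma, BOS, 39, 15, white, 32, 3), (Uma, BOS, 39, 15, white, 32, 40), (Uma, BOS, 39, 15, white, 32, 7), (Uma, DC, 30, 9, white, 32, 3), (Uma, DC, 30, 9, white, 32, 40), (Uma, DC, 30, 9, white, 32, 7), (Uma, DEN, 26, 21, white, 32, 3), (Uma, DEN, 26, 21, white, 32, 40), (Uma, DEN, 26, 21, white, 32, 7), (Uma, SF, 33, 6, white, 32, 3), (Uma, SF, 33, 6, white, 32, 40), (Uma, SF, 33, 6, white, 32, 7)}
σ[color = white]: keep tuples satisfying color = white → {(Fay, DEN, 15, 13, white, 36, 3), (Fay, DEN, 15, 13, white, 36, 40), (Fay, DEN, 15, 13, white, 36, 7), (Fay, SF, 38, 4, white, 36, 3), (Fay, SF, 38, 4, white, 36, 40), (Fay, SF, 38, 4, white, 36, 7), (Uma, BOS, 39, 15, white, 32, 3), (Uma, BOS, 39, 15, white, 32, 40), (Uma, BOS, 39, 15, white, 32, 7), (Uma, DC, 30, 9, white, 32, 3), (Uma, DC, 30, 9, white, 32, 40), (Uma, DC, 30, 9, white, 32, 7), (Uma, DEN, 26, 21, white, 32, 3), (Uma, DEN, 26, 21, white, 32, 40), (Uma, DEN, 26, 21, white, 32, 7), (Uma, SF, 33, 6, white, 32, 3), (Uma, SF, 33, 6, white, 32, 40), (Uma, SF, 33, 6, white, 32, 7)}
π_{sname, qty, color} gives {(Fay, 15, white), (Fay, 38, white), (Uma, 26, white), (Uma, 30, white), (Uma, 33, white), (Uma, 39, white)} (12 duplicate(s) eliminated).

{(Fay, 15, white), (Fay, 38, white), (Uma, 26, white), (Uma, 30, white), (Uma, 33, white), (Uma, 39, white)}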